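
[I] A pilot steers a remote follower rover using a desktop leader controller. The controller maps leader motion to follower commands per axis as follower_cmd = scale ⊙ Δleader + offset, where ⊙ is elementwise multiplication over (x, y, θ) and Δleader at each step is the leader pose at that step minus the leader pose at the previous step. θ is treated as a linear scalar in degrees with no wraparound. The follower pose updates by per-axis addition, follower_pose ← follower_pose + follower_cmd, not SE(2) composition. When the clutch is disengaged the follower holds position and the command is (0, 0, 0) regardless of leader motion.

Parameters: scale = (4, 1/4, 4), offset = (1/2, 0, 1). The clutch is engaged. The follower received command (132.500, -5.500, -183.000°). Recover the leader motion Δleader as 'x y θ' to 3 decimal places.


axis x: (132.500 − 1/2) / (4) = 33.000
axis y: (-5.500 − 0) / (1/4) = -22.000
axis θ: (-183.000 − 1) / (4) = -46.000

33.000 -22.000 -46.000


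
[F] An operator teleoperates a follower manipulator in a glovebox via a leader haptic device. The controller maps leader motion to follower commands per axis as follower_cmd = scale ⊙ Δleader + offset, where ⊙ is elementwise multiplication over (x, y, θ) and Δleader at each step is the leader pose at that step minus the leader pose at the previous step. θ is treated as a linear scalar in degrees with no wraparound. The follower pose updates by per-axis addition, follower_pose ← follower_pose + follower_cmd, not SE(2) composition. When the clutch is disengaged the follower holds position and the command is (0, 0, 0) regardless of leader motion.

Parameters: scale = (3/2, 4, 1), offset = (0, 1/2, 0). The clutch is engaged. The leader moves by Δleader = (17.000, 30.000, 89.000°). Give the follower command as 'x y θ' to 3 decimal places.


axis x: 3/2·17.000 + 0 = 25.500
axis y: 4·30.000 + 1/2 = 120.500
axis θ: 1·89.000 + 0 = 89.000

25.500 120.500 89.000


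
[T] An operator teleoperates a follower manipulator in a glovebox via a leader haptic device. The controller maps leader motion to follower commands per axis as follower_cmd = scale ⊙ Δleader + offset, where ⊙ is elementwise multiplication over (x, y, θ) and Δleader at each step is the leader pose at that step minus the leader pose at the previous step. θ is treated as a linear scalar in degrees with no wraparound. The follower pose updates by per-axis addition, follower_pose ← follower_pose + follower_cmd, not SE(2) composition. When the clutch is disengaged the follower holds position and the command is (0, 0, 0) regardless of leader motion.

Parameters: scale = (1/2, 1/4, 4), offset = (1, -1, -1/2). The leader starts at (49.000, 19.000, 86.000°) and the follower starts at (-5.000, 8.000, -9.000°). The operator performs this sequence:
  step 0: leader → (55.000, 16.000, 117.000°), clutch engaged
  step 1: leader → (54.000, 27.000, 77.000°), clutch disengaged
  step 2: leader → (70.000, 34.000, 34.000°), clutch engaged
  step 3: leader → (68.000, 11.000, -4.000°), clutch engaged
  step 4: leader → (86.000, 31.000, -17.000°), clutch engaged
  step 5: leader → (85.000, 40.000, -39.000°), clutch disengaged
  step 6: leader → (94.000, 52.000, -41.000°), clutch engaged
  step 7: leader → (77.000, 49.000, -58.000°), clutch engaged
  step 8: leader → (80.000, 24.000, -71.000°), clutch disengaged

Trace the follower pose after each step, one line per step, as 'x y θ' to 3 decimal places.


-1.000 6.250 114.500
-1.000 6.250 114.500
8.000 7.000 -58.000
8.000 0.250 -210.500
18.000 4.250 -263.000
18.000 4.250 -263.000
23.500 6.250 -271.500
16.000 4.500 -340.000
16.000 4.500 -340.000

step 0: Δleader=(6.000, -3.000, 31.000°), engaged; cmd=(4.000, -1.750, 123.500°) → follower=(-1.000, 6.250, 114.500°)
step 1: Δleader=(-1.000, 11.000, -40.000°), disengaged; cmd=(0,0,0) → follower holds at (-1.000, 6.250, 114.500°)
step 2: Δleader=(16.000, 7.000, -43.000°), engaged; cmd=(9.000, 0.750, -172.500°) → follower=(8.000, 7.000, -58.000°)
step 3: Δleader=(-2.000, -23.000, -38.000°), engaged; cmd=(0.000, -6.750, -152.500°) → follower=(8.000, 0.250, -210.500°)
step 4: Δleader=(18.000, 20.000, -13.000°), engaged; cmd=(10.000, 4.000, -52.500°) → follower=(18.000, 4.250, -263.000°)
step 5: Δleader=(-1.000, 9.000, -22.000°), disengaged; cmd=(0,0,0) → follower holds at (18.000, 4.250, -263.000°)
step 6: Δleader=(9.000, 12.000, -2.000°), engaged; cmd=(5.500, 2.000, -8.500°) → follower=(23.500, 6.250, -271.500°)
step 7: Δleader=(-17.000, -3.000, -17.000°), engaged; cmd=(-7.500, -1.750, -68.500°) → follower=(16.000, 4.500, -340.000°)
step 8: Δleader=(3.000, -25.000, -13.000°), disengaged; cmd=(0,0,0) → follower holds at (16.000, 4.500, -340.000°)


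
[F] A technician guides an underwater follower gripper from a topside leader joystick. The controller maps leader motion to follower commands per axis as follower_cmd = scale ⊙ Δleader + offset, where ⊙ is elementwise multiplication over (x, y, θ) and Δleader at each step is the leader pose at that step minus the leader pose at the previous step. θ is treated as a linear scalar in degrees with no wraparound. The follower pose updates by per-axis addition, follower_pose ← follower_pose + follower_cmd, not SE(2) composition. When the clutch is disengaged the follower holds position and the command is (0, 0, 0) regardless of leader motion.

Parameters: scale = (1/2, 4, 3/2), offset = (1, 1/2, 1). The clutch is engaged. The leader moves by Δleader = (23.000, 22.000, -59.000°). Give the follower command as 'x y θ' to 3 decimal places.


12.500 88.500 -87.500

axis x: 1/2·23.000 + 1 = 12.500
axis y: 4·22.000 + 1/2 = 88.500
axis θ: 3/2·-59.000 + 1 = -87.500


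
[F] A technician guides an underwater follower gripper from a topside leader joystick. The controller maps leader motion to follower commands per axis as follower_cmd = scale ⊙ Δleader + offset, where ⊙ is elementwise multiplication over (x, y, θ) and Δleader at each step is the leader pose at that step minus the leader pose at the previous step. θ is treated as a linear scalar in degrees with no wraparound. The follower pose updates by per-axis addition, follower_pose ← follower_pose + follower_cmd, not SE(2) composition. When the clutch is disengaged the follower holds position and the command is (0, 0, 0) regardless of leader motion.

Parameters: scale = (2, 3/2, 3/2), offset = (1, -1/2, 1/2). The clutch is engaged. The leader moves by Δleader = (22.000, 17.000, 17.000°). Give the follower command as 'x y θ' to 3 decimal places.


45.000 25.000 26.000

axis x: 2·22.000 + 1 = 45.000
axis y: 3/2·17.000 + -1/2 = 25.000
axis θ: 3/2·17.000 + 1/2 = 26.000


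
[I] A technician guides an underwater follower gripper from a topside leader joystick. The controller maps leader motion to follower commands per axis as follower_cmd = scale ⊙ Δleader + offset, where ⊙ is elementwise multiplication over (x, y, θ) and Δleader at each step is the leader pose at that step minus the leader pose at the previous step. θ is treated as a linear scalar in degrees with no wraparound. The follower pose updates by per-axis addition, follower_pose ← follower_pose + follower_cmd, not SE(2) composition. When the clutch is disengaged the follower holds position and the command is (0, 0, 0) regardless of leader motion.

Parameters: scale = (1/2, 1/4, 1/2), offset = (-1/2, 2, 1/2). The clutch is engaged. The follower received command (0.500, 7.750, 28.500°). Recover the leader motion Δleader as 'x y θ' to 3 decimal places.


axis x: (0.500 − -1/2) / (1/2) = 2.000
axis y: (7.750 − 2) / (1/4) = 23.000
axis θ: (28.500 − 1/2) / (1/2) = 56.000

2.000 23.000 56.000


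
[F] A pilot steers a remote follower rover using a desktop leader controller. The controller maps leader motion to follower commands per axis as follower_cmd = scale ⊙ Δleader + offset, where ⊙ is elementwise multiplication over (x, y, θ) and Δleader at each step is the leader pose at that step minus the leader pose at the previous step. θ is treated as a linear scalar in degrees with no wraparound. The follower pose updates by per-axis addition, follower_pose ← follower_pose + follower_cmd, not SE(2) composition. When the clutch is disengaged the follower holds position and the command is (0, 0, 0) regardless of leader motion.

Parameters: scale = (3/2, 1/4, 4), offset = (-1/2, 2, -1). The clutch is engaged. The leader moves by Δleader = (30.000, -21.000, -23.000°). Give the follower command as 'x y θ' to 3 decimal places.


44.500 -3.250 -93.000

axis x: 3/2·30.000 + -1/2 = 44.500
axis y: 1/4·-21.000 + 2 = -3.250
axis θ: 4·-23.000 + -1 = -93.000


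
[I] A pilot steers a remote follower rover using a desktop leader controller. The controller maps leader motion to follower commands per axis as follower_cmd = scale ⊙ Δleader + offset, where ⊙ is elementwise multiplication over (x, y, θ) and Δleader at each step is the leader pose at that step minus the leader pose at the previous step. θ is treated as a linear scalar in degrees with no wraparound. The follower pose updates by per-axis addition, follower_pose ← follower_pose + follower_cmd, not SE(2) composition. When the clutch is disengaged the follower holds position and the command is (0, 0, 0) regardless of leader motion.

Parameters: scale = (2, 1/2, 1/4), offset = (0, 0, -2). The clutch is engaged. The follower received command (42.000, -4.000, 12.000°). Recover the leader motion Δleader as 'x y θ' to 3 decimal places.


21.000 -8.000 56.000

axis x: (42.000 − 0) / (2) = 21.000
axis y: (-4.000 − 0) / (1/2) = -8.000
axis θ: (12.000 − -2) / (1/4) = 56.000


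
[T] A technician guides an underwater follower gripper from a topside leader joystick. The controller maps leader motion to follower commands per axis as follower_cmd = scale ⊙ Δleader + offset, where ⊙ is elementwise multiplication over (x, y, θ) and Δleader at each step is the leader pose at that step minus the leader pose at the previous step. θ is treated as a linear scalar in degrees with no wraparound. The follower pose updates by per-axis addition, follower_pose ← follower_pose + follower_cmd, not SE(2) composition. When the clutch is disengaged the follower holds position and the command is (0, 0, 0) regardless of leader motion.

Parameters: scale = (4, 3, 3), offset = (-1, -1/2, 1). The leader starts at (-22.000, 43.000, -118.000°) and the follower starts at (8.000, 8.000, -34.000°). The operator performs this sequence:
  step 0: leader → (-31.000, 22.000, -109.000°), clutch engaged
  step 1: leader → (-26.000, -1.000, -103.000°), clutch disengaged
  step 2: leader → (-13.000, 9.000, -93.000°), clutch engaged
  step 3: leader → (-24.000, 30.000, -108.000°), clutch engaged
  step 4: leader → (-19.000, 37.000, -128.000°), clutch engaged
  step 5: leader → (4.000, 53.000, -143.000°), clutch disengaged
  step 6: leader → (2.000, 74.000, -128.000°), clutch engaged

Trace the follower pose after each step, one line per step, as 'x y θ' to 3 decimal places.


-29.000 -55.500 -6.000
-29.000 -55.500 -6.000
22.000 -26.000 25.000
-23.000 36.500 -19.000
-4.000 57.000 -78.000
-4.000 57.000 -78.000
-13.000 119.500 -32.000

step 0: Δleader=(-9.000, -21.000, 9.000°), engaged; cmd=(-37.000, -63.500, 28.000°) → follower=(-29.000, -55.500, -6.000°)
step 1: Δleader=(5.000, -23.000, 6.000°), disengaged; cmd=(0,0,0) → follower holds at (-29.000, -55.500, -6.000°)
step 2: Δleader=(13.000, 10.000, 10.000°), engaged; cmd=(51.000, 29.500, 31.000°) → follower=(22.000, -26.000, 25.000°)
step 3: Δleader=(-11.000, 21.000, -15.000°), engaged; cmd=(-45.000, 62.500, -44.000°) → follower=(-23.000, 36.500, -19.000°)
step 4: Δleader=(5.000, 7.000, -20.000°), engaged; cmd=(19.000, 20.500, -59.000°) → follower=(-4.000, 57.000, -78.000°)
step 5: Δleader=(23.000, 16.000, -15.000°), disengaged; cmd=(0,0,0) → follower holds at (-4.000, 57.000, -78.000°)
step 6: Δleader=(-2.000, 21.000, 15.000°), engaged; cmd=(-9.000, 62.500, 46.000°) → follower=(-13.000, 119.500, -32.000°)


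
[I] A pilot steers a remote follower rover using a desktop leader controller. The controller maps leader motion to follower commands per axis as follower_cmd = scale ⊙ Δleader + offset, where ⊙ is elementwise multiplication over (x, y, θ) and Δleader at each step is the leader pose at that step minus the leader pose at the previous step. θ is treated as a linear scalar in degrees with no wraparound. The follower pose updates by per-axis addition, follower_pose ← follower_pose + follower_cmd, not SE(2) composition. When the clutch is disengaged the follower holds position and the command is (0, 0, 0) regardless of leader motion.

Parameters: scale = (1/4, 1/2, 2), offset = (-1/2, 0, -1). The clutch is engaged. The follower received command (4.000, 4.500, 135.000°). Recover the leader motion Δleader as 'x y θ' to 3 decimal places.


18.000 9.000 68.000

axis x: (4.000 − -1/2) / (1/4) = 18.000
axis y: (4.500 − 0) / (1/2) = 9.000
axis θ: (135.000 − -1) / (2) = 68.000


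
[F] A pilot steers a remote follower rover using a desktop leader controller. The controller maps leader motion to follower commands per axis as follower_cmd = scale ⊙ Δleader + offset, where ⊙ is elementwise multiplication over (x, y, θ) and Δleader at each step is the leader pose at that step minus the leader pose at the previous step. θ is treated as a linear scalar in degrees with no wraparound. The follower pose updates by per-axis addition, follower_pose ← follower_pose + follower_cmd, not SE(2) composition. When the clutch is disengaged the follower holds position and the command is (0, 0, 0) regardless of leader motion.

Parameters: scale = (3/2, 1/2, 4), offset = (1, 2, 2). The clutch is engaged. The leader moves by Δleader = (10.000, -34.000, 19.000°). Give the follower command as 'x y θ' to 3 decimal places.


axis x: 3/2·10.000 + 1 = 16.000
axis y: 1/2·-34.000 + 2 = -15.000
axis θ: 4·19.000 + 2 = 78.000

16.000 -15.000 78.000


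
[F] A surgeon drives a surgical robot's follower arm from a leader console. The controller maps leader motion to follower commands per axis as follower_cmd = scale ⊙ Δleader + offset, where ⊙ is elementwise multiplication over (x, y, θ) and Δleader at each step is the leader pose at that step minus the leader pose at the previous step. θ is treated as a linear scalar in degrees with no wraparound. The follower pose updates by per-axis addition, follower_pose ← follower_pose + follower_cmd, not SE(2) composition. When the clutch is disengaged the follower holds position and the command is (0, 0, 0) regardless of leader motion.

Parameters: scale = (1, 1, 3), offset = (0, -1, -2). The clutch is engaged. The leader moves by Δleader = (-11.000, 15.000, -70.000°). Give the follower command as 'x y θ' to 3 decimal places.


-11.000 14.000 -212.000

axis x: 1·-11.000 + 0 = -11.000
axis y: 1·15.000 + -1 = 14.000
axis θ: 3·-70.000 + -2 = -212.000


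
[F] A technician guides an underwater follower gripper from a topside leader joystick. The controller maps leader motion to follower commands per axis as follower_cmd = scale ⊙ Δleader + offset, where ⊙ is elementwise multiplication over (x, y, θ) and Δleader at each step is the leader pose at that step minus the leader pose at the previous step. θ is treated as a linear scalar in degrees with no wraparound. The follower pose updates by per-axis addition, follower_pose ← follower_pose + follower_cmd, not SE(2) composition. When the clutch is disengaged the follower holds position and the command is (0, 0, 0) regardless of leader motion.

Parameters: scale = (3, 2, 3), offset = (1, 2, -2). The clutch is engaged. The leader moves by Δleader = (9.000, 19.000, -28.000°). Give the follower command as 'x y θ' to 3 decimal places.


axis x: 3·9.000 + 1 = 28.000
axis y: 2·19.000 + 2 = 40.000
axis θ: 3·-28.000 + -2 = -86.000

28.000 40.000 -86.000


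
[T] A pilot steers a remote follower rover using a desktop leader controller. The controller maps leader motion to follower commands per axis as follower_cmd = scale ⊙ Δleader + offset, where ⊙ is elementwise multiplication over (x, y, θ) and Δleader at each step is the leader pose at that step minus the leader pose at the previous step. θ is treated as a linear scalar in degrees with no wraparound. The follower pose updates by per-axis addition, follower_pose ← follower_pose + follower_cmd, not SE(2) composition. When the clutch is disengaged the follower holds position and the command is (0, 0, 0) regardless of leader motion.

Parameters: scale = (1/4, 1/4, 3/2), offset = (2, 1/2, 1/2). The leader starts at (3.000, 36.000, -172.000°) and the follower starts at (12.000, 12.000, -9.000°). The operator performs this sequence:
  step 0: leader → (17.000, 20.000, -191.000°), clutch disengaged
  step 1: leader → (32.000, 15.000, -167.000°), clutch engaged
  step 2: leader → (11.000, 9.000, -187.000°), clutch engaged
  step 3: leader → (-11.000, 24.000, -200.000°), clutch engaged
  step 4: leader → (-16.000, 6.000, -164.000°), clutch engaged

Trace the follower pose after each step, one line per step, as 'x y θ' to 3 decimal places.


12.000 12.000 -9.000
17.750 11.250 27.500
14.500 10.250 -2.000
11.000 14.500 -21.000
11.750 10.500 33.500

step 0: Δleader=(14.000, -16.000, -19.000°), disengaged; cmd=(0,0,0) → follower holds at (12.000, 12.000, -9.000°)
step 1: Δleader=(15.000, -5.000, 24.000°), engaged; cmd=(5.750, -0.750, 36.500°) → follower=(17.750, 11.250, 27.500°)
step 2: Δleader=(-21.000, -6.000, -20.000°), engaged; cmd=(-3.250, -1.000, -29.500°) → follower=(14.500, 10.250, -2.000°)
step 3: Δleader=(-22.000, 15.000, -13.000°), engaged; cmd=(-3.500, 4.250, -19.000°) → follower=(11.000, 14.500, -21.000°)
step 4: Δleader=(-5.000, -18.000, 36.000°), engaged; cmd=(0.750, -4.000, 54.500°) → follower=(11.750, 10.500, 33.500°)


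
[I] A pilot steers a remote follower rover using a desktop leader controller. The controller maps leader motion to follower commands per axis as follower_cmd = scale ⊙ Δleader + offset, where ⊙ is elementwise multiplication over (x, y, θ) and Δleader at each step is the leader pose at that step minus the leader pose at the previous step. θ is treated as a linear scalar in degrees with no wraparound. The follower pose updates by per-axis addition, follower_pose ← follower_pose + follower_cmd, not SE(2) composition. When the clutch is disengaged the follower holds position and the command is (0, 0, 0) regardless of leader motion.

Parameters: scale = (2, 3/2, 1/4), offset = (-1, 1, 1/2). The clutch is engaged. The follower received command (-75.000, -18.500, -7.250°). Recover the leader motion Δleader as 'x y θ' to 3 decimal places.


-37.000 -13.000 -31.000

axis x: (-75.000 − -1) / (2) = -37.000
axis y: (-18.500 − 1) / (3/2) = -13.000
axis θ: (-7.250 − 1/2) / (1/4) = -31.000


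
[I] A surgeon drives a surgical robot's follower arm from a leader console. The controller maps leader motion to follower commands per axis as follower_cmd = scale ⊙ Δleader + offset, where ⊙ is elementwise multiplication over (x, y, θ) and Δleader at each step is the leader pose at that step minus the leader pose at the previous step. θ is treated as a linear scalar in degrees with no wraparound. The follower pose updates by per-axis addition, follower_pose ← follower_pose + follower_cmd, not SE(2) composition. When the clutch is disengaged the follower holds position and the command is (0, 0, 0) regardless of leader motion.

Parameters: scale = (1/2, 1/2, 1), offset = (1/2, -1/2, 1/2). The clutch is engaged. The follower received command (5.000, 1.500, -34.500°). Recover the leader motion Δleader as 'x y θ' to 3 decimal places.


9.000 4.000 -35.000

axis x: (5.000 − 1/2) / (1/2) = 9.000
axis y: (1.500 − -1/2) / (1/2) = 4.000
axis θ: (-34.500 − 1/2) / (1) = -35.000


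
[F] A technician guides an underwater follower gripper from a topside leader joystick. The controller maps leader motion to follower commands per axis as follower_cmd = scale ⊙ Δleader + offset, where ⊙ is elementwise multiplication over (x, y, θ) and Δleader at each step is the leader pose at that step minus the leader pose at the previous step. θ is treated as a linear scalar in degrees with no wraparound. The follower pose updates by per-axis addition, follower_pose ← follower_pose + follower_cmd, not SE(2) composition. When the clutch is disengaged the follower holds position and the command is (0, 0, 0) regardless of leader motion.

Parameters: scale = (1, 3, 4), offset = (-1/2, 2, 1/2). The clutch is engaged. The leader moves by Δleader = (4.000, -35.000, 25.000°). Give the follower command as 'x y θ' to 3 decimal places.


3.500 -103.000 100.500

axis x: 1·4.000 + -1/2 = 3.500
axis y: 3·-35.000 + 2 = -103.000
axis θ: 4·25.000 + 1/2 = 100.500


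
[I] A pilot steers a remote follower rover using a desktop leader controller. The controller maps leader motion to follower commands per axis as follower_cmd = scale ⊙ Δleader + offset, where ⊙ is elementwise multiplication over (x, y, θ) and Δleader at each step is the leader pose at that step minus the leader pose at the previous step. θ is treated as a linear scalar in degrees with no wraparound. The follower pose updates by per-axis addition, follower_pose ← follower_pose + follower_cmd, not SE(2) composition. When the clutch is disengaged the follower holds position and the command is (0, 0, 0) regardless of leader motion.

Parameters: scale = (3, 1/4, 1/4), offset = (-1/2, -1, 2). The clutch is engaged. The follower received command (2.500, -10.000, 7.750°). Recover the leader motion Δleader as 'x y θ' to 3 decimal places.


1.000 -36.000 23.000

axis x: (2.500 − -1/2) / (3) = 1.000
axis y: (-10.000 − -1) / (1/4) = -36.000
axis θ: (7.750 − 2) / (1/4) = 23.000


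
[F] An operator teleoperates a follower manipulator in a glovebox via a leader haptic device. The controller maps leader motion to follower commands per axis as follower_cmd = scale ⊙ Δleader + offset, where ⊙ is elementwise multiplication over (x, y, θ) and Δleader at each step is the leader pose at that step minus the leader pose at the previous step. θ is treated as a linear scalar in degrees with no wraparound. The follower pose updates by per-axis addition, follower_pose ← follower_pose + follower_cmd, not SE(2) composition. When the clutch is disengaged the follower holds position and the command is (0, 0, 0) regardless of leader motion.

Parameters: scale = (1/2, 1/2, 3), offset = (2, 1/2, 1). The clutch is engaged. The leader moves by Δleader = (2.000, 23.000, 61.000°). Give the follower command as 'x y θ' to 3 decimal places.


3.000 12.000 184.000

axis x: 1/2·2.000 + 2 = 3.000
axis y: 1/2·23.000 + 1/2 = 12.000
axis θ: 3·61.000 + 1 = 184.000


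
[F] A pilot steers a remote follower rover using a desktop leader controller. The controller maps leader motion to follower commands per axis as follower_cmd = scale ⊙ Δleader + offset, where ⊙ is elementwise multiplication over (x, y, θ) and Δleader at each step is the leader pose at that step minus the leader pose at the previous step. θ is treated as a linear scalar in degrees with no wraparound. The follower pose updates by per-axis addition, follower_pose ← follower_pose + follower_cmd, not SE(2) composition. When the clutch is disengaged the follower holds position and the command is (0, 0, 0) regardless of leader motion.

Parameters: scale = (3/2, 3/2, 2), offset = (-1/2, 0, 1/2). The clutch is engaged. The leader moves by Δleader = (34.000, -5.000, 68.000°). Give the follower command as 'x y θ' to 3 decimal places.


axis x: 3/2·34.000 + -1/2 = 50.500
axis y: 3/2·-5.000 + 0 = -7.500
axis θ: 2·68.000 + 1/2 = 136.500

50.500 -7.500 136.500


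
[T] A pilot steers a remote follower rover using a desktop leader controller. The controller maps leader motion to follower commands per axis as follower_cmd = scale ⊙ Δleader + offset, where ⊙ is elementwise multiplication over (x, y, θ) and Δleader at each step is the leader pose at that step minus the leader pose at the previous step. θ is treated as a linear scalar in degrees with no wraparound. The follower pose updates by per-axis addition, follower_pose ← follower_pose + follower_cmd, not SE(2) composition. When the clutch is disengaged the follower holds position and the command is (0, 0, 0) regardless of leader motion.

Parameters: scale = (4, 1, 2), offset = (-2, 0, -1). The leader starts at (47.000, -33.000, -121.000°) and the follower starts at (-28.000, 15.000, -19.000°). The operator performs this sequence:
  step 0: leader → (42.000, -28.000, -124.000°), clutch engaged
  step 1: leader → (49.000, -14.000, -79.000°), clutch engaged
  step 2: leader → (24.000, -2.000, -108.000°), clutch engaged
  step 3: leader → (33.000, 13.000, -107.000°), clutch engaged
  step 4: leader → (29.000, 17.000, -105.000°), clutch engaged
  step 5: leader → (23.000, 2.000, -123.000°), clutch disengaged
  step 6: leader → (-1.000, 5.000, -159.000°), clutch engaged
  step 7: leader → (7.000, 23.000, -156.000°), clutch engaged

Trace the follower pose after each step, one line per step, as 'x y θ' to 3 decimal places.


step 0: Δleader=(-5.000, 5.000, -3.000°), engaged; cmd=(-22.000, 5.000, -7.000°) → follower=(-50.000, 20.000, -26.000°)
step 1: Δleader=(7.000, 14.000, 45.000°), engaged; cmd=(26.000, 14.000, 89.000°) → follower=(-24.000, 34.000, 63.000°)
step 2: Δleader=(-25.000, 12.000, -29.000°), engaged; cmd=(-102.000, 12.000, -59.000°) → follower=(-126.000, 46.000, 4.000°)
step 3: Δleader=(9.000, 15.000, 1.000°), engaged; cmd=(34.000, 15.000, 1.000°) → follower=(-92.000, 61.000, 5.000°)
step 4: Δleader=(-4.000, 4.000, 2.000°), engaged; cmd=(-18.000, 4.000, 3.000°) → follower=(-110.000, 65.000, 8.000°)
step 5: Δleader=(-6.000, -15.000, -18.000°), disengaged; cmd=(0,0,0) → follower holds at (-110.000, 65.000, 8.000°)
step 6: Δleader=(-24.000, 3.000, -36.000°), engaged; cmd=(-98.000, 3.000, -73.000°) → follower=(-208.000, 68.000, -65.000°)
step 7: Δleader=(8.000, 18.000, 3.000°), engaged; cmd=(30.000, 18.000, 5.000°) → follower=(-178.000, 86.000, -60.000°)

-50.000 20.000 -26.000
-24.000 34.000 63.000
-126.000 46.000 4.000
-92.000 61.000 5.000
-110.000 65.000 8.000
-110.000 65.000 8.000
-208.000 68.000 -65.000
-178.000 86.000 -60.000


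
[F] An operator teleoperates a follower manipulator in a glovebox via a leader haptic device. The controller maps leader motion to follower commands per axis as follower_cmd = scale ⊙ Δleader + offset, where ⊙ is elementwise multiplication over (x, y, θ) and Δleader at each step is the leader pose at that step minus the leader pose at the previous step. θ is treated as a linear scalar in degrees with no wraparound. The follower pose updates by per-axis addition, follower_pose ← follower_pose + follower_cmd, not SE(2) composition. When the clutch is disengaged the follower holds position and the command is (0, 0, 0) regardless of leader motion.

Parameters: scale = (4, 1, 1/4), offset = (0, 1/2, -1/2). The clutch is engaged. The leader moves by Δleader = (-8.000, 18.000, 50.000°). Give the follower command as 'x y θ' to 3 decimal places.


-32.000 18.500 12.000

axis x: 4·-8.000 + 0 = -32.000
axis y: 1·18.000 + 1/2 = 18.500
axis θ: 1/4·50.000 + -1/2 = 12.000


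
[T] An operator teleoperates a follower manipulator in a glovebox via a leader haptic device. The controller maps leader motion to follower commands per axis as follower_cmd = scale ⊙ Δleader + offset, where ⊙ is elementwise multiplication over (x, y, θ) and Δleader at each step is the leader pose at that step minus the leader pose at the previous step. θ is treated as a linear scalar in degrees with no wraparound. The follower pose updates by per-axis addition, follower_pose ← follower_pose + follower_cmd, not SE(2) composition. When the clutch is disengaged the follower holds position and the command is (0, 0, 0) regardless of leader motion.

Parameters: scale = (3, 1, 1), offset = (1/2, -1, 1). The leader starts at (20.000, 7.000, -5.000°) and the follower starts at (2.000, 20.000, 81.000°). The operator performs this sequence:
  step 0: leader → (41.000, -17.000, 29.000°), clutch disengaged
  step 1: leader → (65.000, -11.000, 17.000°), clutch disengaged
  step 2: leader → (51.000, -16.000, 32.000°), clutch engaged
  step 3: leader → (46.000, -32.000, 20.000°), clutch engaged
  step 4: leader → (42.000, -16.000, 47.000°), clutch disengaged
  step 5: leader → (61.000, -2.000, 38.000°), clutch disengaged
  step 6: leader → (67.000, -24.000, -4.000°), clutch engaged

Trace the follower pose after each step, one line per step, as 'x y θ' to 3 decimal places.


2.000 20.000 81.000
2.000 20.000 81.000
-39.500 14.000 97.000
-54.000 -3.000 86.000
-54.000 -3.000 86.000
-54.000 -3.000 86.000
-35.500 -26.000 45.000

step 0: Δleader=(21.000, -24.000, 34.000°), disengaged; cmd=(0,0,0) → follower holds at (2.000, 20.000, 81.000°)
step 1: Δleader=(24.000, 6.000, -12.000°), disengaged; cmd=(0,0,0) → follower holds at (2.000, 20.000, 81.000°)
step 2: Δleader=(-14.000, -5.000, 15.000°), engaged; cmd=(-41.500, -6.000, 16.000°) → follower=(-39.500, 14.000, 97.000°)
step 3: Δleader=(-5.000, -16.000, -12.000°), engaged; cmd=(-14.500, -17.000, -11.000°) → follower=(-54.000, -3.000, 86.000°)
step 4: Δleader=(-4.000, 16.000, 27.000°), disengaged; cmd=(0,0,0) → follower holds at (-54.000, -3.000, 86.000°)
step 5: Δleader=(19.000, 14.000, -9.000°), disengaged; cmd=(0,0,0) → follower holds at (-54.000, -3.000, 86.000°)
step 6: Δleader=(6.000, -22.000, -42.000°), engaged; cmd=(18.500, -23.000, -41.000°) → follower=(-35.500, -26.000, 45.000°)


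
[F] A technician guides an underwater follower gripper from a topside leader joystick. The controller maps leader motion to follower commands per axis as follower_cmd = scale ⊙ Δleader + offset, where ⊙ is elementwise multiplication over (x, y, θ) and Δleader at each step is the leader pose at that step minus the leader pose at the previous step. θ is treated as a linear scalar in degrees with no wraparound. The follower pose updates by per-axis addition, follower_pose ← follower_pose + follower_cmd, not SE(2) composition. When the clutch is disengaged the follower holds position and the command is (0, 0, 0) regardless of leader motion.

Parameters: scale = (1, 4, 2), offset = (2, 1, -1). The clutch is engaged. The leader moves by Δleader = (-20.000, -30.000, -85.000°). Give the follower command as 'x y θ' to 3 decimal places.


axis x: 1·-20.000 + 2 = -18.000
axis y: 4·-30.000 + 1 = -119.000
axis θ: 2·-85.000 + -1 = -171.000

-18.000 -119.000 -171.000


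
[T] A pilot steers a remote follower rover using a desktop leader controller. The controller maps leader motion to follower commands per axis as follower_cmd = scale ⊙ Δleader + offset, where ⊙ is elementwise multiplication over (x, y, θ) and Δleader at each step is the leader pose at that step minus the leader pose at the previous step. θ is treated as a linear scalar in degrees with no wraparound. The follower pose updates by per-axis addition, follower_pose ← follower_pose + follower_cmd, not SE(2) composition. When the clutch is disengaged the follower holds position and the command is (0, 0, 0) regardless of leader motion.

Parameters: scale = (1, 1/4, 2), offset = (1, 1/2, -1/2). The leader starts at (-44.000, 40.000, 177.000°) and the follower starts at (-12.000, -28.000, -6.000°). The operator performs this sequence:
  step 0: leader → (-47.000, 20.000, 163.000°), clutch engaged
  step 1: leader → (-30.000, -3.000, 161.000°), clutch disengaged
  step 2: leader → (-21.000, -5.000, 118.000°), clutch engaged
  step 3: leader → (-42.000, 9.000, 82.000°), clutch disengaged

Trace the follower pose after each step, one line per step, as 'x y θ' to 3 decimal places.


-14.000 -32.500 -34.500
-14.000 -32.500 -34.500
-4.000 -32.500 -121.000
-4.000 -32.500 -121.000

step 0: Δleader=(-3.000, -20.000, -14.000°), engaged; cmd=(-2.000, -4.500, -28.500°) → follower=(-14.000, -32.500, -34.500°)
step 1: Δleader=(17.000, -23.000, -2.000°), disengaged; cmd=(0,0,0) → follower holds at (-14.000, -32.500, -34.500°)
step 2: Δleader=(9.000, -2.000, -43.000°), engaged; cmd=(10.000, 0.000, -86.500°) → follower=(-4.000, -32.500, -121.000°)
step 3: Δleader=(-21.000, 14.000, -36.000°), disengaged; cmd=(0,0,0) → follower holds at (-4.000, -32.500, -121.000°)


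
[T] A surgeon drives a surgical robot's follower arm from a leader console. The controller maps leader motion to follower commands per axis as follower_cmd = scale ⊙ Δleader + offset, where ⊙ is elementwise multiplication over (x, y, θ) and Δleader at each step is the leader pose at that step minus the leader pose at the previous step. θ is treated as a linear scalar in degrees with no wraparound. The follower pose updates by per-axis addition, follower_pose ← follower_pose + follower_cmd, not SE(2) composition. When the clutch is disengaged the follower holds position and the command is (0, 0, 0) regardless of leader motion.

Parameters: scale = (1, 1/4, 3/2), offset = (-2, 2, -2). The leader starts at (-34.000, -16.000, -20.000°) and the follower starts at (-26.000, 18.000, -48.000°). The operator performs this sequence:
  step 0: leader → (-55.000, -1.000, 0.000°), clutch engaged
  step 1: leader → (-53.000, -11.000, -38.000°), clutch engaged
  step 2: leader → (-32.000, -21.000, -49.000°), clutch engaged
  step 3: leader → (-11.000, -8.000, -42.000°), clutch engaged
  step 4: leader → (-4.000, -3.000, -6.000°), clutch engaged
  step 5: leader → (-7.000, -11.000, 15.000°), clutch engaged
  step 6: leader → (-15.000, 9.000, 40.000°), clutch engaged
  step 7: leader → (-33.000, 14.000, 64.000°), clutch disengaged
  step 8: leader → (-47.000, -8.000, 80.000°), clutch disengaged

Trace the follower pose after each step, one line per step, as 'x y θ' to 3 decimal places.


-49.000 23.750 -20.000
-49.000 23.250 -79.000
-30.000 22.750 -97.500
-11.000 28.000 -89.000
-6.000 31.250 -37.000
-11.000 31.250 -7.500
-21.000 38.250 28.000
-21.000 38.250 28.000
-21.000 38.250 28.000

step 0: Δleader=(-21.000, 15.000, 20.000°), engaged; cmd=(-23.000, 5.750, 28.000°) → follower=(-49.000, 23.750, -20.000°)
step 1: Δleader=(2.000, -10.000, -38.000°), engaged; cmd=(0.000, -0.500, -59.000°) → follower=(-49.000, 23.250, -79.000°)
step 2: Δleader=(21.000, -10.000, -11.000°), engaged; cmd=(19.000, -0.500, -18.500°) → follower=(-30.000, 22.750, -97.500°)
step 3: Δleader=(21.000, 13.000, 7.000°), engaged; cmd=(19.000, 5.250, 8.500°) → follower=(-11.000, 28.000, -89.000°)
step 4: Δleader=(7.000, 5.000, 36.000°), engaged; cmd=(5.000, 3.250, 52.000°) → follower=(-6.000, 31.250, -37.000°)
step 5: Δleader=(-3.000, -8.000, 21.000°), engaged; cmd=(-5.000, 0.000, 29.500°) → follower=(-11.000, 31.250, -7.500°)
step 6: Δleader=(-8.000, 20.000, 25.000°), engaged; cmd=(-10.000, 7.000, 35.500°) → follower=(-21.000, 38.250, 28.000°)
step 7: Δleader=(-18.000, 5.000, 24.000°), disengaged; cmd=(0,0,0) → follower holds at (-21.000, 38.250, 28.000°)
step 8: Δleader=(-14.000, -22.000, 16.000°), disengaged; cmd=(0,0,0) → follower holds at (-21.000, 38.250, 28.000°)


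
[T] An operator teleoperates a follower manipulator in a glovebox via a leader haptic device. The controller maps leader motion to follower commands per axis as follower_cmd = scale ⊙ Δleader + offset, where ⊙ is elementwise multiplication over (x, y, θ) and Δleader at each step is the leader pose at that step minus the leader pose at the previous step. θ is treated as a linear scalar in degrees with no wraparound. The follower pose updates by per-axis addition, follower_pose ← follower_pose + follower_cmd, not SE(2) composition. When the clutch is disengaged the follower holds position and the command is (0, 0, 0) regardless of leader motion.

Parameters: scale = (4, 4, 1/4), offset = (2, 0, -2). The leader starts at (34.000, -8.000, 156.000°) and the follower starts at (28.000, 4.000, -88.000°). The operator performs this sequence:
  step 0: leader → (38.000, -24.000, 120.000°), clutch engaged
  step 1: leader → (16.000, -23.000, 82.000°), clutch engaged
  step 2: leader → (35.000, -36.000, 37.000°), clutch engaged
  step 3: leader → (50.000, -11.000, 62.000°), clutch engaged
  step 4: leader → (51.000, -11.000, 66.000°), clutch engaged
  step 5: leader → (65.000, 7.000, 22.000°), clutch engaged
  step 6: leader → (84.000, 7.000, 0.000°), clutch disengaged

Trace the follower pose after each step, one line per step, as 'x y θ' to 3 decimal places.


step 0: Δleader=(4.000, -16.000, -36.000°), engaged; cmd=(18.000, -64.000, -11.000°) → follower=(46.000, -60.000, -99.000°)
step 1: Δleader=(-22.000, 1.000, -38.000°), engaged; cmd=(-86.000, 4.000, -11.500°) → follower=(-40.000, -56.000, -110.500°)
step 2: Δleader=(19.000, -13.000, -45.000°), engaged; cmd=(78.000, -52.000, -13.250°) → follower=(38.000, -108.000, -123.750°)
step 3: Δleader=(15.000, 25.000, 25.000°), engaged; cmd=(62.000, 100.000, 4.250°) → follower=(100.000, -8.000, -119.500°)
step 4: Δleader=(1.000, 0.000, 4.000°), engaged; cmd=(6.000, 0.000, -1.000°) → follower=(106.000, -8.000, -120.500°)
step 5: Δleader=(14.000, 18.000, -44.000°), engaged; cmd=(58.000, 72.000, -13.000°) → follower=(164.000, 64.000, -133.500°)
step 6: Δleader=(19.000, 0.000, -22.000°), disengaged; cmd=(0,0,0) → follower holds at (164.000, 64.000, -133.500°)

46.000 -60.000 -99.000
-40.000 -56.000 -110.500
38.000 -108.000 -123.750
100.000 -8.000 -119.500
106.000 -8.000 -120.500
164.000 64.000 -133.500
164.000 64.000 -133.500


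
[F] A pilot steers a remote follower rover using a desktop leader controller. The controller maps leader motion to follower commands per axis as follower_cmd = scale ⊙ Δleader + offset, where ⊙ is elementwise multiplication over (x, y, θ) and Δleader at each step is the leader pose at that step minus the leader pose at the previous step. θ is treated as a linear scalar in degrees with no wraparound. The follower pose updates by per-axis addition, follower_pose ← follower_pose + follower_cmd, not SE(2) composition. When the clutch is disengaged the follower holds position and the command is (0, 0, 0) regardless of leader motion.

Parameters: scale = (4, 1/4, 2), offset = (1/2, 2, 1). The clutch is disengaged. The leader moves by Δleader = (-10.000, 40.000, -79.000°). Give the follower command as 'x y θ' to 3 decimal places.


0.000 0.000 0.000

clutch disengaged → follower holds; cmd = (0, 0, 0)


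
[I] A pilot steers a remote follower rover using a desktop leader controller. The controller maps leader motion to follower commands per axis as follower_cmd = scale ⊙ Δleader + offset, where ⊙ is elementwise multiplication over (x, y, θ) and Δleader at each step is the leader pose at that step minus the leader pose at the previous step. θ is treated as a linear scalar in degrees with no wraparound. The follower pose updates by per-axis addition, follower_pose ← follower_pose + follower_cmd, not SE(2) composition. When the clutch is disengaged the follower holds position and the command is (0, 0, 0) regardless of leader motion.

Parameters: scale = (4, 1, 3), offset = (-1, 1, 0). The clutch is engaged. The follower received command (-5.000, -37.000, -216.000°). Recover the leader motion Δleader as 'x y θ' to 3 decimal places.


axis x: (-5.000 − -1) / (4) = -1.000
axis y: (-37.000 − 1) / (1) = -38.000
axis θ: (-216.000 − 0) / (3) = -72.000

-1.000 -38.000 -72.000


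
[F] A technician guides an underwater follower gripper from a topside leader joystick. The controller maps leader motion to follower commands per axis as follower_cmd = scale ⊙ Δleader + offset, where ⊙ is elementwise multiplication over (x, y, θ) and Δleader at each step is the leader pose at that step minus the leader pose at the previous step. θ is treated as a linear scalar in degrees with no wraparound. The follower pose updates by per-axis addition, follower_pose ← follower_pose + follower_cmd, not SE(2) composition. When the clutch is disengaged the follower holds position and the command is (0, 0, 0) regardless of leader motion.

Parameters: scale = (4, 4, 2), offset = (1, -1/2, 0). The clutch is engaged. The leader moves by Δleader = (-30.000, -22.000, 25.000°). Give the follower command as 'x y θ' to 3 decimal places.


axis x: 4·-30.000 + 1 = -119.000
axis y: 4·-22.000 + -1/2 = -88.500
axis θ: 2·25.000 + 0 = 50.000

-119.000 -88.500 50.000
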